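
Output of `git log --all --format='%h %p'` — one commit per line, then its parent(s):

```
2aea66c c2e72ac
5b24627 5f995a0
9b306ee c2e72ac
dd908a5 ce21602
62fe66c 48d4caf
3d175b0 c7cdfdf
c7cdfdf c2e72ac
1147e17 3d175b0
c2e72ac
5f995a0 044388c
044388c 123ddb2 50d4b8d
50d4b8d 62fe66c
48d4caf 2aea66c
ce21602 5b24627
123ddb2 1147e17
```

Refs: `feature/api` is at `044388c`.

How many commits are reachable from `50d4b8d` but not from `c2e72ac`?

Reachable from 50d4b8d: {2aea66c, 48d4caf, 50d4b8d, 62fe66c, c2e72ac}.
Reachable from c2e72ac: {c2e72ac}.
In 50d4b8d's history but not c2e72ac's: {2aea66c, 48d4caf, 50d4b8d, 62fe66c} — 4 commits.

4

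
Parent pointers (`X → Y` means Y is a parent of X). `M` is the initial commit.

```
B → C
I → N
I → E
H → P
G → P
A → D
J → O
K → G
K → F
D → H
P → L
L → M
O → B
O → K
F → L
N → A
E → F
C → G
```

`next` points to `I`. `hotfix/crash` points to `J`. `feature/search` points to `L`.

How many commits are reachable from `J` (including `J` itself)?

10

Walking parent pointers from J: reachable set = {B, C, F, G, J, K, L, M, O, P}.
That is 10 commits.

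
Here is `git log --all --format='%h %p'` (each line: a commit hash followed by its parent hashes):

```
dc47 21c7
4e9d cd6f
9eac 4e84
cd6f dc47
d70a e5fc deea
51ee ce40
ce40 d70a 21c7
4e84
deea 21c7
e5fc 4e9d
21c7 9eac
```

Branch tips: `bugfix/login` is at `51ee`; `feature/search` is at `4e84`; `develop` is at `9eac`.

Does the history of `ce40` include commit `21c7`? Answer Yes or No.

Yes

Ancestors of ce40 (commits reachable by following parents): {21c7, 4e84, 4e9d, 9eac, cd6f, ce40, d70a, dc47, deea, e5fc}.
21c7 is in that set, so it is an ancestor of ce40.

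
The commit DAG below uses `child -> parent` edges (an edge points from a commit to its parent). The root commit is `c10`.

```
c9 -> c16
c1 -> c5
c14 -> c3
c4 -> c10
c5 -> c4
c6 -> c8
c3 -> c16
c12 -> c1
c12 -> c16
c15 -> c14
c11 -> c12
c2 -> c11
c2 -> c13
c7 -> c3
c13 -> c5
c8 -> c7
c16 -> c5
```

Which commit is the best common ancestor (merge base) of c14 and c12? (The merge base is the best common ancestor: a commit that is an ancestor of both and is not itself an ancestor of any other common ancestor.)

Ancestors of c14: {c10, c14, c16, c3, c4, c5}.
Ancestors of c12: {c1, c10, c12, c16, c4, c5}.
Common ancestors: {c10, c16, c4, c5}.
Among these, c16 is not an ancestor of any other common ancestor — it is the merge base.

c16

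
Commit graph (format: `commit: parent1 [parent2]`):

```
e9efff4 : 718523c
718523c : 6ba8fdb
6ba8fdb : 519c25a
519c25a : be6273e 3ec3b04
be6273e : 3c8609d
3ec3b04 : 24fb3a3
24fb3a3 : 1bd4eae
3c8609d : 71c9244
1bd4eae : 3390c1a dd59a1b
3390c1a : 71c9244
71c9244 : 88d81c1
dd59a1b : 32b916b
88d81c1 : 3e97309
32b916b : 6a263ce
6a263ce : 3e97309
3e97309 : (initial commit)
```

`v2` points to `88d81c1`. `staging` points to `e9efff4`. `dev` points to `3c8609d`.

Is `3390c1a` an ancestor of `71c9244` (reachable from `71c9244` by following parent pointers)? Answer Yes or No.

Ancestors of 71c9244: {3e97309, 71c9244, 88d81c1}.
3390c1a is not in that set, so it is not an ancestor of 71c9244.

No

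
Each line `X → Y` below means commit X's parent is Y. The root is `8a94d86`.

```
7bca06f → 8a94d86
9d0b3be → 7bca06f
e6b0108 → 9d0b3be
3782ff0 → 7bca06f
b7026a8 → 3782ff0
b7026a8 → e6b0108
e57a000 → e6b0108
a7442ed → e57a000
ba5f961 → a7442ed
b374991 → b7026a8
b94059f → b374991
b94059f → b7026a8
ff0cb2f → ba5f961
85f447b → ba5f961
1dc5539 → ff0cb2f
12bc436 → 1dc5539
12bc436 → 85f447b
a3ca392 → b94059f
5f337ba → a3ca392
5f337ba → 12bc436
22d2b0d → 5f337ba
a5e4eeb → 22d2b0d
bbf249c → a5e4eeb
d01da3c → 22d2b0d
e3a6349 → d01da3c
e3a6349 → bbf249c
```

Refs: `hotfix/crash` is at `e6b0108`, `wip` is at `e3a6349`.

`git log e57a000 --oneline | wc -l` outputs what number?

5

Walking parent pointers from e57a000: reachable set = {7bca06f, 8a94d86, 9d0b3be, e57a000, e6b0108}.
That is 5 commits.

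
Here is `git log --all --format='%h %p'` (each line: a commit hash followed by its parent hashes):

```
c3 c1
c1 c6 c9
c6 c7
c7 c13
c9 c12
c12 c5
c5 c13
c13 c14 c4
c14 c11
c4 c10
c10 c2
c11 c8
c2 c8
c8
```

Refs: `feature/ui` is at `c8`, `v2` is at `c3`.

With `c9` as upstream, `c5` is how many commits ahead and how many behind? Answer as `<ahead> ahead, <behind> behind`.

0 ahead, 2 behind

Reachable from c5: {c10, c11, c13, c14, c2, c4, c5, c8}.
Reachable from c9: {c10, c11, c12, c13, c14, c2, c4, c5, c8, c9}.
Only in c5's history (ahead): {} — 0.
Only in c9's history (behind): {c12, c9} — 2.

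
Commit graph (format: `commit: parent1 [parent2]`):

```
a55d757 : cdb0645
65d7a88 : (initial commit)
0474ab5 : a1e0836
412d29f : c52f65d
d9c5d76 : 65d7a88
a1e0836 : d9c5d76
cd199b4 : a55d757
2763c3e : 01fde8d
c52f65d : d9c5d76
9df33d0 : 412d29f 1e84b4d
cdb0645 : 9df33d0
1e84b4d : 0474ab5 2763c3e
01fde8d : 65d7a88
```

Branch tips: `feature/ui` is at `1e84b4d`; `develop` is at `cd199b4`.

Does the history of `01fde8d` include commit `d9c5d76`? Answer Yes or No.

No

Ancestors of 01fde8d: {01fde8d, 65d7a88}.
d9c5d76 is not in that set, so it is not an ancestor of 01fde8d.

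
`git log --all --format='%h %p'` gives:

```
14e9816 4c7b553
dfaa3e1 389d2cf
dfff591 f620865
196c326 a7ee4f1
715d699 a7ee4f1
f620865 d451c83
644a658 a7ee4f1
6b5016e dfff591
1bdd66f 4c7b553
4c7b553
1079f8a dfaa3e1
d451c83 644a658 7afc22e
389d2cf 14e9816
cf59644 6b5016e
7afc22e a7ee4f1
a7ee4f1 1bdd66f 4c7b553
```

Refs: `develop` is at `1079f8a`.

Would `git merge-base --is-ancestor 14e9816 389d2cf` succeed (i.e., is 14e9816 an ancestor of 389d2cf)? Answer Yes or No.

Ancestors of 389d2cf (commits reachable by following parents): {14e9816, 389d2cf, 4c7b553}.
14e9816 is in that set, so it is an ancestor of 389d2cf.

Yes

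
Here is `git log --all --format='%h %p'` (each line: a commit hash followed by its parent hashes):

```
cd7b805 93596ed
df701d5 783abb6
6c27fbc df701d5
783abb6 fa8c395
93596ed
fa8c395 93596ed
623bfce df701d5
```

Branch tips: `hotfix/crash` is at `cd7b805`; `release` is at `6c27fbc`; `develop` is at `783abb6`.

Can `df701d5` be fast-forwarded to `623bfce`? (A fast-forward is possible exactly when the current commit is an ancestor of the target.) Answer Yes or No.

Yes

A fast-forward from df701d5 to 623bfce is possible iff df701d5 is an ancestor of 623bfce.
Ancestors of 623bfce: {623bfce, 783abb6, 93596ed, df701d5, fa8c395}.
df701d5 is among them, so fast-forward is possible.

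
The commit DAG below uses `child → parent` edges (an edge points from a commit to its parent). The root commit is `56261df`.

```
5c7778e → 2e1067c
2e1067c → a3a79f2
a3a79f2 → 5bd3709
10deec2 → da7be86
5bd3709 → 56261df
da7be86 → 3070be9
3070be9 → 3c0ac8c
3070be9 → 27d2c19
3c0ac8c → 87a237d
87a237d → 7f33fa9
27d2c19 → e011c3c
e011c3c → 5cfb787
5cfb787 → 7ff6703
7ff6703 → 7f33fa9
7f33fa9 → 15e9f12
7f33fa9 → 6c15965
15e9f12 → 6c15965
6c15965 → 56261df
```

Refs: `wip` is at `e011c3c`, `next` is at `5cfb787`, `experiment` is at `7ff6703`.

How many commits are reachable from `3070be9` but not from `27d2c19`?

Reachable from 3070be9: {15e9f12, 27d2c19, 3070be9, 3c0ac8c, 56261df, 5cfb787, 6c15965, 7f33fa9, 7ff6703, 87a237d, e011c3c}.
Reachable from 27d2c19: {15e9f12, 27d2c19, 56261df, 5cfb787, 6c15965, 7f33fa9, 7ff6703, e011c3c}.
In 3070be9's history but not 27d2c19's: {3070be9, 3c0ac8c, 87a237d} — 3 commits.

3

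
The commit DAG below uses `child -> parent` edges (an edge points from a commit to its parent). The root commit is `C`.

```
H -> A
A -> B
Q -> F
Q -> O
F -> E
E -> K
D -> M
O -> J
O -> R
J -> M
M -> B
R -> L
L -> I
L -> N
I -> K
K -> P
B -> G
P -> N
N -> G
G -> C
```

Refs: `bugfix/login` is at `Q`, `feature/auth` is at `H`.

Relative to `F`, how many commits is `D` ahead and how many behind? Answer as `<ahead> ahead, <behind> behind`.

3 ahead, 5 behind

Reachable from D: {B, C, D, G, M}.
Reachable from F: {C, E, F, G, K, N, P}.
Only in D's history (ahead): {B, D, M} — 3.
Only in F's history (behind): {E, F, K, N, P} — 5.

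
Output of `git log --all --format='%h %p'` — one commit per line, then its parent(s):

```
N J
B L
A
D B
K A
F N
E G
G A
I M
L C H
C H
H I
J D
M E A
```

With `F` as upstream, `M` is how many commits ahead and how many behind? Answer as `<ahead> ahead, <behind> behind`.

0 ahead, 9 behind

Reachable from M: {A, E, G, M}.
Reachable from F: {A, B, C, D, E, F, G, H, I, J, L, M, N}.
Only in M's history (ahead): {} — 0.
Only in F's history (behind): {B, C, D, F, H, I, J, L, N} — 9.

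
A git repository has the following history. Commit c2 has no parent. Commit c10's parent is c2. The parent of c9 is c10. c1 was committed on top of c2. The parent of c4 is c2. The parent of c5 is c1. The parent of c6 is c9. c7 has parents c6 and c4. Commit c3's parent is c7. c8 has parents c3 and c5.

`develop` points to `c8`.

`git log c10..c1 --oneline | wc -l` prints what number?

1

Reachable from c1: {c1, c2}.
Reachable from c10: {c10, c2}.
In c1's history but not c10's: {c1} — 1 commit.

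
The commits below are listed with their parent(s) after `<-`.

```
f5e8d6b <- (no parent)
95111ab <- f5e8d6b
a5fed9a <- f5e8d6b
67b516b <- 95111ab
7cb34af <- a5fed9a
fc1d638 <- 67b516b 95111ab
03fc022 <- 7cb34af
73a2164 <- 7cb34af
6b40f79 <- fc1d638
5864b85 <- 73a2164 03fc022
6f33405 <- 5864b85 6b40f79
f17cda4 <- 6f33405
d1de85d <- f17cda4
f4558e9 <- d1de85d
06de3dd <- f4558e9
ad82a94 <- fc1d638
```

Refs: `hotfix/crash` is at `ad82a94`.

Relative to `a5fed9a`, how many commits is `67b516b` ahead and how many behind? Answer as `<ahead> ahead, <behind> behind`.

Reachable from 67b516b: {67b516b, 95111ab, f5e8d6b}.
Reachable from a5fed9a: {a5fed9a, f5e8d6b}.
Only in 67b516b's history (ahead): {67b516b, 95111ab} — 2.
Only in a5fed9a's history (behind): {a5fed9a} — 1.

2 ahead, 1 behind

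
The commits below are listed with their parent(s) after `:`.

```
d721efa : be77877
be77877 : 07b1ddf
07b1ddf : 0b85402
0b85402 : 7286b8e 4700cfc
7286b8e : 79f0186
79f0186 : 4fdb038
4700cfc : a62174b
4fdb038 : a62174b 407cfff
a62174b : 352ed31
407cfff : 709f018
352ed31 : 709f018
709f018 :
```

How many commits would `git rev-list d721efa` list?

Walking parent pointers from d721efa: reachable set = {07b1ddf, 0b85402, 352ed31, 407cfff, 4700cfc, 4fdb038, 709f018, 7286b8e, 79f0186, a62174b, be77877, d721efa}.
That is 12 commits.

12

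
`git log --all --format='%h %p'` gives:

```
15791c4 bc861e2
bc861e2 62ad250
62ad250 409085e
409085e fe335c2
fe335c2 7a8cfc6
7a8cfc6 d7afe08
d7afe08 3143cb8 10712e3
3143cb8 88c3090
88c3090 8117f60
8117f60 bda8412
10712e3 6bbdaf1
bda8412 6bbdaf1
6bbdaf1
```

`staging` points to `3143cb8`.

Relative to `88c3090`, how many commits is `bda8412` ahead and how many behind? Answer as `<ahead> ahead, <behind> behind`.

Reachable from bda8412: {6bbdaf1, bda8412}.
Reachable from 88c3090: {6bbdaf1, 8117f60, 88c3090, bda8412}.
Only in bda8412's history (ahead): {} — 0.
Only in 88c3090's history (behind): {8117f60, 88c3090} — 2.

0 ahead, 2 behind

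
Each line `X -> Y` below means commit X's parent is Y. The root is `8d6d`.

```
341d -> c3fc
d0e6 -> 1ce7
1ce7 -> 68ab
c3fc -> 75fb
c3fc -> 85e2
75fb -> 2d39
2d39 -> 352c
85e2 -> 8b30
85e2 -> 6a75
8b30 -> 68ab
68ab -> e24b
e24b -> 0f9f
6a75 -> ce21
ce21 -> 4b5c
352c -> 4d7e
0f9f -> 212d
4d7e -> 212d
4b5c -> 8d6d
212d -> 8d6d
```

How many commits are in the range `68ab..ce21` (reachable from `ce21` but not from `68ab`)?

2

Reachable from ce21: {4b5c, 8d6d, ce21}.
Reachable from 68ab: {0f9f, 212d, 68ab, 8d6d, e24b}.
In ce21's history but not 68ab's: {4b5c, ce21} — 2 commits.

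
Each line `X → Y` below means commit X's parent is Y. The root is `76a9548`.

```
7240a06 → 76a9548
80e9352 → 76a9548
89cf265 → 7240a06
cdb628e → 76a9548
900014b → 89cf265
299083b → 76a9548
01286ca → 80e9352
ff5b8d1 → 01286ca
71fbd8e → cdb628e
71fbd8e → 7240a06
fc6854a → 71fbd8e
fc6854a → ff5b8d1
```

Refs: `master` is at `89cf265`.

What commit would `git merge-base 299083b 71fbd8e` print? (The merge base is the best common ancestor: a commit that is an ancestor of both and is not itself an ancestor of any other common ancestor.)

76a9548

Ancestors of 299083b: {299083b, 76a9548}.
Ancestors of 71fbd8e: {71fbd8e, 7240a06, 76a9548, cdb628e}.
Common ancestors: {76a9548}.
The only common ancestor is 76a9548, so it is the merge base.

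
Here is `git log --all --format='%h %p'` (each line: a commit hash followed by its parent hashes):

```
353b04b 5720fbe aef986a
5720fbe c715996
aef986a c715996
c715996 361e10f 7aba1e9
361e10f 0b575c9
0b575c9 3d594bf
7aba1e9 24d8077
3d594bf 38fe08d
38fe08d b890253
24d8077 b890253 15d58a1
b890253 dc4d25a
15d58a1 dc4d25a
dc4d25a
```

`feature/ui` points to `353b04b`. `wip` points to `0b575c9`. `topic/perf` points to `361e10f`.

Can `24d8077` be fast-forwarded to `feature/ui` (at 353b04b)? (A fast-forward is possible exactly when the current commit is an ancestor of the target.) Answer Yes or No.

A fast-forward from 24d8077 to 353b04b is possible iff 24d8077 is an ancestor of 353b04b.
Ancestors of 353b04b: {0b575c9, 15d58a1, 24d8077, 353b04b, 361e10f, 38fe08d, 3d594bf, 5720fbe, 7aba1e9, aef986a, b890253, c715996, dc4d25a}.
24d8077 is among them, so fast-forward is possible.

Yes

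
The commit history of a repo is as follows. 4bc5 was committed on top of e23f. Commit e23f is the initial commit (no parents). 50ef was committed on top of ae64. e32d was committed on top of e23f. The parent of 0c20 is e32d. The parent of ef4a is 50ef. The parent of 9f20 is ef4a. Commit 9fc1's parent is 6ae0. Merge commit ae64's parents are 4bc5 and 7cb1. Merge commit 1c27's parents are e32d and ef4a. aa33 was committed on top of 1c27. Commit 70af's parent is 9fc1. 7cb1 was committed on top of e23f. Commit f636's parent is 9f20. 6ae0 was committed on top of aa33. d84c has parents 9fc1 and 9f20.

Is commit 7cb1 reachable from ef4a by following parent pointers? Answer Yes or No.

Yes

Ancestors of ef4a (commits reachable by following parents): {4bc5, 50ef, 7cb1, ae64, e23f, ef4a}.
7cb1 is in that set, so it is an ancestor of ef4a.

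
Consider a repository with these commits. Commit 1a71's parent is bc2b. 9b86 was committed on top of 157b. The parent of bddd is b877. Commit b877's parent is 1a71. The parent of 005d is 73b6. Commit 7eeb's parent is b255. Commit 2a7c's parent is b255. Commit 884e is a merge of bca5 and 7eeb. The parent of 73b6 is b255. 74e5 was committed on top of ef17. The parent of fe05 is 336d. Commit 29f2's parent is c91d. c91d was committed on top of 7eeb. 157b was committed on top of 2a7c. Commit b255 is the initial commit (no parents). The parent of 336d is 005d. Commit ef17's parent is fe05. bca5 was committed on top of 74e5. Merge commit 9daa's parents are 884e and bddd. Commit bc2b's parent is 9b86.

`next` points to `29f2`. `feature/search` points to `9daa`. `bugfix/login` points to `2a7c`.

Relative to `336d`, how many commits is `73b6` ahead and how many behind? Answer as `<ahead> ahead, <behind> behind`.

0 ahead, 2 behind

Reachable from 73b6: {73b6, b255}.
Reachable from 336d: {005d, 336d, 73b6, b255}.
Only in 73b6's history (ahead): {} — 0.
Only in 336d's history (behind): {005d, 336d} — 2.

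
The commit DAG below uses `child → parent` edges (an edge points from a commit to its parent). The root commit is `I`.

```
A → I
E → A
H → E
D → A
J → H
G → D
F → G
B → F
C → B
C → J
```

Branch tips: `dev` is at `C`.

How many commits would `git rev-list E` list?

Walking parent pointers from E: reachable set = {A, E, I}.
That is 3 commits.

3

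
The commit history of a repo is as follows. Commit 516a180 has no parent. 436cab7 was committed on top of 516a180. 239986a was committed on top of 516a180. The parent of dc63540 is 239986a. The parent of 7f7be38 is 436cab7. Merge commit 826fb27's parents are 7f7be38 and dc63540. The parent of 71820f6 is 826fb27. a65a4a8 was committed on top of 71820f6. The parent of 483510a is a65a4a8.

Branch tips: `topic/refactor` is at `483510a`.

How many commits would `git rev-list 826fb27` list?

Walking parent pointers from 826fb27: reachable set = {239986a, 436cab7, 516a180, 7f7be38, 826fb27, dc63540}.
That is 6 commits.

6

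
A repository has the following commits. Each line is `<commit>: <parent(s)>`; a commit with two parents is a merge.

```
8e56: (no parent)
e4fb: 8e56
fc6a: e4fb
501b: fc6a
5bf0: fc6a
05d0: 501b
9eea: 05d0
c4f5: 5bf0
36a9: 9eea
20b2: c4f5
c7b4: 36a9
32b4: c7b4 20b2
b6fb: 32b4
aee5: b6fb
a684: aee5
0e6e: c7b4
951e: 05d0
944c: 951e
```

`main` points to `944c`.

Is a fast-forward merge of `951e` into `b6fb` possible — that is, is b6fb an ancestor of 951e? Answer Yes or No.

No

A fast-forward from b6fb to 951e is possible iff b6fb is an ancestor of 951e.
Ancestors of 951e: {05d0, 501b, 8e56, 951e, e4fb, fc6a}.
b6fb is not among them, so fast-forward is not possible.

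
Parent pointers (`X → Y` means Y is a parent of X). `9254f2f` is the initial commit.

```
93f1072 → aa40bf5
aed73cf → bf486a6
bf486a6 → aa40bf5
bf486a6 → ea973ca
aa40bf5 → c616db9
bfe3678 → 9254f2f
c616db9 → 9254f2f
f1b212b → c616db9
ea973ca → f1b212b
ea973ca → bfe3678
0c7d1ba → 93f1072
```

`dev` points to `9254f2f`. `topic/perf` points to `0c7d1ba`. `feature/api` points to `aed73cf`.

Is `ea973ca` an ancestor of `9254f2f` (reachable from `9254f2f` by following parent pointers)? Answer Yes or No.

Ancestors of 9254f2f: {9254f2f}.
ea973ca is not in that set, so it is not an ancestor of 9254f2f.

No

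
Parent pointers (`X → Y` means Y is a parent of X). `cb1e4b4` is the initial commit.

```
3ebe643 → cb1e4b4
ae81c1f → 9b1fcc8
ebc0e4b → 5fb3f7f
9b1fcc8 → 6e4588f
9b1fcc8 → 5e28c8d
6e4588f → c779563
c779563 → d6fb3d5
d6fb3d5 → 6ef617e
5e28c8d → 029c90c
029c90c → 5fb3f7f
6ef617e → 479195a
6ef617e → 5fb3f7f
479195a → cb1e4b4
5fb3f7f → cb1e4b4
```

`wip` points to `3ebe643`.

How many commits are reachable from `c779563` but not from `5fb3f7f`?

Reachable from c779563: {479195a, 5fb3f7f, 6ef617e, c779563, cb1e4b4, d6fb3d5}.
Reachable from 5fb3f7f: {5fb3f7f, cb1e4b4}.
In c779563's history but not 5fb3f7f's: {479195a, 6ef617e, c779563, d6fb3d5} — 4 commits.

4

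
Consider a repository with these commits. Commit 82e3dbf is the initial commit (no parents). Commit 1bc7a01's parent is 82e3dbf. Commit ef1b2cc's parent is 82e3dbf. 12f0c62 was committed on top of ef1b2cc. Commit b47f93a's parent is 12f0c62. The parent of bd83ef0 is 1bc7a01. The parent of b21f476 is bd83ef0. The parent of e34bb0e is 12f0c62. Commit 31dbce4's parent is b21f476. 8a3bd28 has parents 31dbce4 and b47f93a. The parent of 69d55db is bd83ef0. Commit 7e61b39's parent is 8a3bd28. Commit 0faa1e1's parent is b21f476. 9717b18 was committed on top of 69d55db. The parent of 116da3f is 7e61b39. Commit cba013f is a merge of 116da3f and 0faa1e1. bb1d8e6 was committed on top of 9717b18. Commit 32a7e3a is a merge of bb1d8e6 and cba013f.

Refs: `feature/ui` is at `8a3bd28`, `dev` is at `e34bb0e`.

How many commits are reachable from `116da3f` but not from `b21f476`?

Reachable from 116da3f: {116da3f, 12f0c62, 1bc7a01, 31dbce4, 7e61b39, 82e3dbf, 8a3bd28, b21f476, b47f93a, bd83ef0, ef1b2cc}.
Reachable from b21f476: {1bc7a01, 82e3dbf, b21f476, bd83ef0}.
In 116da3f's history but not b21f476's: {116da3f, 12f0c62, 31dbce4, 7e61b39, 8a3bd28, b47f93a, ef1b2cc} — 7 commits.

7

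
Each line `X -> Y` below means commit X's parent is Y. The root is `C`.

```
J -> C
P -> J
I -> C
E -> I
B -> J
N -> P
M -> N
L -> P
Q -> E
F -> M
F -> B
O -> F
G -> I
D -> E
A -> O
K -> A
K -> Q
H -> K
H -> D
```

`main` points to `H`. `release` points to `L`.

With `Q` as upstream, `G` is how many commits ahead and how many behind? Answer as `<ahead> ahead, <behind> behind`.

1 ahead, 2 behind

Reachable from G: {C, G, I}.
Reachable from Q: {C, E, I, Q}.
Only in G's history (ahead): {G} — 1.
Only in Q's history (behind): {E, Q} — 2.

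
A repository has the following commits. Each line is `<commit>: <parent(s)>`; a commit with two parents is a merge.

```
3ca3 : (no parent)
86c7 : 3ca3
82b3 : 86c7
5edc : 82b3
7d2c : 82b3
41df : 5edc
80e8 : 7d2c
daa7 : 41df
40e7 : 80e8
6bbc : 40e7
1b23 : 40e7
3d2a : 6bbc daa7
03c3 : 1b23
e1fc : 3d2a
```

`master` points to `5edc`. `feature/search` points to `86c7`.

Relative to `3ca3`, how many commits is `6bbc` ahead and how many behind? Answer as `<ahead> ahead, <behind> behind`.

6 ahead, 0 behind

Reachable from 6bbc: {3ca3, 40e7, 6bbc, 7d2c, 80e8, 82b3, 86c7}.
Reachable from 3ca3: {3ca3}.
Only in 6bbc's history (ahead): {40e7, 6bbc, 7d2c, 80e8, 82b3, 86c7} — 6.
Only in 3ca3's history (behind): {} — 0.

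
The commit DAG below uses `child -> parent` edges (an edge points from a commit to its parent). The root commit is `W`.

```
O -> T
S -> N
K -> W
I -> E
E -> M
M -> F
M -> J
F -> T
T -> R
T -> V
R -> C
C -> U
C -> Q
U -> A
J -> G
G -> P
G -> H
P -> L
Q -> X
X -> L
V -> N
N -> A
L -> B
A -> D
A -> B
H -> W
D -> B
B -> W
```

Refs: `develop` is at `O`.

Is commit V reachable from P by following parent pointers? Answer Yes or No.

Ancestors of P: {B, L, P, W}.
V is not in that set, so it is not an ancestor of P.

No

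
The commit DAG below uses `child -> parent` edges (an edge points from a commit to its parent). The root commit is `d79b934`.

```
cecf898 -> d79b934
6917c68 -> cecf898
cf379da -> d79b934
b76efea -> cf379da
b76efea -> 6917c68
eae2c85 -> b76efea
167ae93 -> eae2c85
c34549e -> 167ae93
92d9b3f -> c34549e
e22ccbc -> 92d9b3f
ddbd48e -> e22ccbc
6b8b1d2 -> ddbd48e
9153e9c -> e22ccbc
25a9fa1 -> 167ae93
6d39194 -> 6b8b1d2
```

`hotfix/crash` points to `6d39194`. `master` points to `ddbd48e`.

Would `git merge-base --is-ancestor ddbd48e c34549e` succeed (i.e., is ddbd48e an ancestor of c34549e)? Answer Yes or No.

No

Ancestors of c34549e: {167ae93, 6917c68, b76efea, c34549e, cecf898, cf379da, d79b934, eae2c85}.
ddbd48e is not in that set, so it is not an ancestor of c34549e.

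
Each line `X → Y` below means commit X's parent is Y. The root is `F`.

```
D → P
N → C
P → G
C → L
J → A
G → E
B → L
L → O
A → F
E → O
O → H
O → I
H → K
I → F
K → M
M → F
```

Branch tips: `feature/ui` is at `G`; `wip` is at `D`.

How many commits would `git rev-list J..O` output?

Reachable from O: {F, H, I, K, M, O}.
Reachable from J: {A, F, J}.
In O's history but not J's: {H, I, K, M, O} — 5 commits.

5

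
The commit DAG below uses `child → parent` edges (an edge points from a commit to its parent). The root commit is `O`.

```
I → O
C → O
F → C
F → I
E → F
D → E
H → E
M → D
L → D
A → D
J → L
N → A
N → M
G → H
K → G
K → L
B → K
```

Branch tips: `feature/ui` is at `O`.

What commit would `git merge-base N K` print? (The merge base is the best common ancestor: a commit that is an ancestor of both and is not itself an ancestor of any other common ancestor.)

Ancestors of N: {A, C, D, E, F, I, M, N, O}.
Ancestors of K: {C, D, E, F, G, H, I, K, L, O}.
Common ancestors: {C, D, E, F, I, O}.
Among these, D is not an ancestor of any other common ancestor — it is the merge base.

D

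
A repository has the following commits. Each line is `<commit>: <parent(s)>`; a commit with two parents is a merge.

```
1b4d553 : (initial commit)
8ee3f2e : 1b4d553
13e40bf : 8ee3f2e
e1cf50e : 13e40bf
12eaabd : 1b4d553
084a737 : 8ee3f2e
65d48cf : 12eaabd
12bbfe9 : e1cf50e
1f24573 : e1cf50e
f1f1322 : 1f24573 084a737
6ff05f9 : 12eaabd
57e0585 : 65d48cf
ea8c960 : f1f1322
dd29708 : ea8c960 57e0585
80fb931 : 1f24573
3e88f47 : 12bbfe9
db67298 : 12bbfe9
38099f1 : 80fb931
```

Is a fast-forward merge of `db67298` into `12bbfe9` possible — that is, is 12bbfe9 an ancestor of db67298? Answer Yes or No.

A fast-forward from 12bbfe9 to db67298 is possible iff 12bbfe9 is an ancestor of db67298.
Ancestors of db67298: {12bbfe9, 13e40bf, 1b4d553, 8ee3f2e, db67298, e1cf50e}.
12bbfe9 is among them, so fast-forward is possible.

Yes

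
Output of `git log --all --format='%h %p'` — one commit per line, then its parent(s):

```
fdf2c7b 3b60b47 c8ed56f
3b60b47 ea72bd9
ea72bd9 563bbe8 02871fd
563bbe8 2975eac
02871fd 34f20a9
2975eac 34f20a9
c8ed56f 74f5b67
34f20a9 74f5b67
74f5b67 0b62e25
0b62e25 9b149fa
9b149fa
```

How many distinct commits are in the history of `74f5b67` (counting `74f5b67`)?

3

Walking parent pointers from 74f5b67: reachable set = {0b62e25, 74f5b67, 9b149fa}.
That is 3 commits.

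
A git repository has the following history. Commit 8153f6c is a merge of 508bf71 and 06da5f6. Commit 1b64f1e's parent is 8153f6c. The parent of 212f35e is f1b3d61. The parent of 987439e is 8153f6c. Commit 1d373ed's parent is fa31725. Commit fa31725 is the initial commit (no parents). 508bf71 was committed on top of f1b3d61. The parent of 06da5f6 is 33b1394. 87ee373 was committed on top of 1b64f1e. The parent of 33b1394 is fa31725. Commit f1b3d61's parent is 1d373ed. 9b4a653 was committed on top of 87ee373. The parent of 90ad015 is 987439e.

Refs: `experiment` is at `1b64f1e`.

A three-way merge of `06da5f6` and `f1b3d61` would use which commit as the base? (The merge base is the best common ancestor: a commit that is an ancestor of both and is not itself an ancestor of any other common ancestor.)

fa31725

Ancestors of 06da5f6: {06da5f6, 33b1394, fa31725}.
Ancestors of f1b3d61: {1d373ed, f1b3d61, fa31725}.
Common ancestors: {fa31725}.
The only common ancestor is fa31725, so it is the merge base.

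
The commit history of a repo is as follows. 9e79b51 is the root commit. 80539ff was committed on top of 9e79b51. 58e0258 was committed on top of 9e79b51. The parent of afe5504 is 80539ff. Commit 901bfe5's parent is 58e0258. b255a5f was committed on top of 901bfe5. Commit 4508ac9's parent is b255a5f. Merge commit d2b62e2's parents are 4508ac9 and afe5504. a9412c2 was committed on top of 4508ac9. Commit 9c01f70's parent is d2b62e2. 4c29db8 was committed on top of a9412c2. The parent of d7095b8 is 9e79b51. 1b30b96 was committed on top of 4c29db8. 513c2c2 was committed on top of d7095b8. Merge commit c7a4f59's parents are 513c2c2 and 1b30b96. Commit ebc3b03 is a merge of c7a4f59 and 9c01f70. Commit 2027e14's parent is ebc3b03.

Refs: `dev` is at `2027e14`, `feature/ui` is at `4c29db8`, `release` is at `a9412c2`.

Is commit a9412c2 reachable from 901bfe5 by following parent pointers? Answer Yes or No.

Ancestors of 901bfe5: {58e0258, 901bfe5, 9e79b51}.
a9412c2 is not in that set, so it is not an ancestor of 901bfe5.

No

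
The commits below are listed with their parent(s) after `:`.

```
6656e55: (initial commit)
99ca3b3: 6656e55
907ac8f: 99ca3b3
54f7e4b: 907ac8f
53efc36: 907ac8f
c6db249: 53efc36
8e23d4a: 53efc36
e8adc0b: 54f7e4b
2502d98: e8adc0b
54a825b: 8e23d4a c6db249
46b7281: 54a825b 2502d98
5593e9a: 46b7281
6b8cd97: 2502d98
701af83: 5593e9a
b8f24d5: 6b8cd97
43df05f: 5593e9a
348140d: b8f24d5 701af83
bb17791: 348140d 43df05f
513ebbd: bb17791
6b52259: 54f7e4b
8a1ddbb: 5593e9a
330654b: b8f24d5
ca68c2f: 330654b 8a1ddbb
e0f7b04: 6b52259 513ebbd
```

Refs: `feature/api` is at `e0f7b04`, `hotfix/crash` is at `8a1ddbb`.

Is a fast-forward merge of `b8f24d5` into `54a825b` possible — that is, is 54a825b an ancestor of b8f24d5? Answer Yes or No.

A fast-forward from 54a825b to b8f24d5 is possible iff 54a825b is an ancestor of b8f24d5.
Ancestors of b8f24d5: {2502d98, 54f7e4b, 6656e55, 6b8cd97, 907ac8f, 99ca3b3, b8f24d5, e8adc0b}.
54a825b is not among them, so fast-forward is not possible.

No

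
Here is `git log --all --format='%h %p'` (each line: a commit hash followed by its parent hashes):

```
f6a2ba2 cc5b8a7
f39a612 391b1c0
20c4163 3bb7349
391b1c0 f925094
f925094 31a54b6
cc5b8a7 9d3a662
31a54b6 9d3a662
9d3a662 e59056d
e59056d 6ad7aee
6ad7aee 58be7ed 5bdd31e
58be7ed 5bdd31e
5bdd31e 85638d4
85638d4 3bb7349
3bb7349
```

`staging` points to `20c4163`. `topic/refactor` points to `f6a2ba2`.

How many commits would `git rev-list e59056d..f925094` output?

Reachable from f925094: {31a54b6, 3bb7349, 58be7ed, 5bdd31e, 6ad7aee, 85638d4, 9d3a662, e59056d, f925094}.
Reachable from e59056d: {3bb7349, 58be7ed, 5bdd31e, 6ad7aee, 85638d4, e59056d}.
In f925094's history but not e59056d's: {31a54b6, 9d3a662, f925094} — 3 commits.

3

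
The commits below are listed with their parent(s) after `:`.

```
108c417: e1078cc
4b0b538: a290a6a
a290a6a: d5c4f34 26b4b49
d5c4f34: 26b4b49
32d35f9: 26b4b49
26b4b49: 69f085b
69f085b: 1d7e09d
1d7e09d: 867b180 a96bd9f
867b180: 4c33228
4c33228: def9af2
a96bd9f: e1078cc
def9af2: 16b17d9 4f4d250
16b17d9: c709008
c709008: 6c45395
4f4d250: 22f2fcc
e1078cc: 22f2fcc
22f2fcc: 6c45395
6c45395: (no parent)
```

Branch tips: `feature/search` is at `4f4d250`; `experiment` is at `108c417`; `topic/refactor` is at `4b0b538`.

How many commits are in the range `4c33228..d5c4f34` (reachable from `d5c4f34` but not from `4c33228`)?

Reachable from d5c4f34: {16b17d9, 1d7e09d, 22f2fcc, 26b4b49, 4c33228, 4f4d250, 69f085b, 6c45395, 867b180, a96bd9f, c709008, d5c4f34, def9af2, e1078cc}.
Reachable from 4c33228: {16b17d9, 22f2fcc, 4c33228, 4f4d250, 6c45395, c709008, def9af2}.
In d5c4f34's history but not 4c33228's: {1d7e09d, 26b4b49, 69f085b, 867b180, a96bd9f, d5c4f34, e1078cc} — 7 commits.

7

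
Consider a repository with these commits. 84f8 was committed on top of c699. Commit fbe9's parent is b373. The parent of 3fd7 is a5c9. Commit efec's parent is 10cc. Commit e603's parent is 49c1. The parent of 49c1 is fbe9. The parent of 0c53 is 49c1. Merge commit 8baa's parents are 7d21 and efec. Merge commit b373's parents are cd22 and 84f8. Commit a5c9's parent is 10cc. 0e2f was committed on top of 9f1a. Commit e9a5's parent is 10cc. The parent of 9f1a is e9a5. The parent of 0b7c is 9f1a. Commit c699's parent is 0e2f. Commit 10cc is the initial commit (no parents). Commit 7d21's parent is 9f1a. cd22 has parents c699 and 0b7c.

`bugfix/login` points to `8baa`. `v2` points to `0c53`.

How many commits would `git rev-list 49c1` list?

11

Walking parent pointers from 49c1: reachable set = {0b7c, 0e2f, 10cc, 49c1, 84f8, 9f1a, b373, c699, cd22, e9a5, fbe9}.
That is 11 commits.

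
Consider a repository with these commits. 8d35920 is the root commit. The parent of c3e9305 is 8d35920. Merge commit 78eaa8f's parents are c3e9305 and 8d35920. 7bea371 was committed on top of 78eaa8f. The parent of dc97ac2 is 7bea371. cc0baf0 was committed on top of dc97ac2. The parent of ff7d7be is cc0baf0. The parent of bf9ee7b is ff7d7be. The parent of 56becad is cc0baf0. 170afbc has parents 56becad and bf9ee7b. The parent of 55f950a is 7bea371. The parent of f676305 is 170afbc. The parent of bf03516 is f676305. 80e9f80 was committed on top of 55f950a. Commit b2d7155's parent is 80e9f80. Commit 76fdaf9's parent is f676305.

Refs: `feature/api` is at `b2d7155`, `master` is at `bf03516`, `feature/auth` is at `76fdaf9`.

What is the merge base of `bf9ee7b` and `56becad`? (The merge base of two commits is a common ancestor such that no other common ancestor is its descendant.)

cc0baf0

Ancestors of bf9ee7b: {78eaa8f, 7bea371, 8d35920, bf9ee7b, c3e9305, cc0baf0, dc97ac2, ff7d7be}.
Ancestors of 56becad: {56becad, 78eaa8f, 7bea371, 8d35920, c3e9305, cc0baf0, dc97ac2}.
Common ancestors: {78eaa8f, 7bea371, 8d35920, c3e9305, cc0baf0, dc97ac2}.
Among these, cc0baf0 is not an ancestor of any other common ancestor — it is the merge base.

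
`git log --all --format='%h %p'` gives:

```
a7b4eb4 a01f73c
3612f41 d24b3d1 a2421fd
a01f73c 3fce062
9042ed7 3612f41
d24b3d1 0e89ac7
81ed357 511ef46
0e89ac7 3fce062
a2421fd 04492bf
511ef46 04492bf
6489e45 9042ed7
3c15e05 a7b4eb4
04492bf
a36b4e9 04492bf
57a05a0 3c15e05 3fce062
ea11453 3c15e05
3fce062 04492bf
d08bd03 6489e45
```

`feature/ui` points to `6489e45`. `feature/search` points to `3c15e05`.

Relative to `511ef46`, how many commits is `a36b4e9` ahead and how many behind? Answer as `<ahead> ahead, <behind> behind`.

Reachable from a36b4e9: {04492bf, a36b4e9}.
Reachable from 511ef46: {04492bf, 511ef46}.
Only in a36b4e9's history (ahead): {a36b4e9} — 1.
Only in 511ef46's history (behind): {511ef46} — 1.

1 ahead, 1 behind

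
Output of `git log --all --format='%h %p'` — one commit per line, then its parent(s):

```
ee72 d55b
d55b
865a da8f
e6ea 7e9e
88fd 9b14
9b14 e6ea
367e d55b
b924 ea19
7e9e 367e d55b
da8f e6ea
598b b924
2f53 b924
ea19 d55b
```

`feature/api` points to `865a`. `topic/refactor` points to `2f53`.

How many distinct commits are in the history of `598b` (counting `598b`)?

4

Walking parent pointers from 598b: reachable set = {598b, b924, d55b, ea19}.
That is 4 commits.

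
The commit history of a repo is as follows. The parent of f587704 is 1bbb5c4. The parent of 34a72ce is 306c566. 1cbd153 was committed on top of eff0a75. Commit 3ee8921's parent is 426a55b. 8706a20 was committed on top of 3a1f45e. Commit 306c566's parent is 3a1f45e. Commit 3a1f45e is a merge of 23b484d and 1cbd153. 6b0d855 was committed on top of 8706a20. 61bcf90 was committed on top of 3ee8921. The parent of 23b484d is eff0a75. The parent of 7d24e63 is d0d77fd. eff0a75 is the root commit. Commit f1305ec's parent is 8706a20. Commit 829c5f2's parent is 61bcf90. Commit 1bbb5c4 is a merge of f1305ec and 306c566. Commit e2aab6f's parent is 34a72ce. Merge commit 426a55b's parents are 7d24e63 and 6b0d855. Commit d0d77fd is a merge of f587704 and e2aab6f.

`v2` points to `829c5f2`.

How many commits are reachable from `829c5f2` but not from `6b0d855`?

12

Reachable from 829c5f2: {1bbb5c4, 1cbd153, 23b484d, 306c566, 34a72ce, 3a1f45e, 3ee8921, 426a55b, 61bcf90, 6b0d855, 7d24e63, 829c5f2, 8706a20, d0d77fd, e2aab6f, eff0a75, f1305ec, f587704}.
Reachable from 6b0d855: {1cbd153, 23b484d, 3a1f45e, 6b0d855, 8706a20, eff0a75}.
In 829c5f2's history but not 6b0d855's: {1bbb5c4, 306c566, 34a72ce, 3ee8921, 426a55b, 61bcf90, 7d24e63, 829c5f2, d0d77fd, e2aab6f, f1305ec, f587704} — 12 commits.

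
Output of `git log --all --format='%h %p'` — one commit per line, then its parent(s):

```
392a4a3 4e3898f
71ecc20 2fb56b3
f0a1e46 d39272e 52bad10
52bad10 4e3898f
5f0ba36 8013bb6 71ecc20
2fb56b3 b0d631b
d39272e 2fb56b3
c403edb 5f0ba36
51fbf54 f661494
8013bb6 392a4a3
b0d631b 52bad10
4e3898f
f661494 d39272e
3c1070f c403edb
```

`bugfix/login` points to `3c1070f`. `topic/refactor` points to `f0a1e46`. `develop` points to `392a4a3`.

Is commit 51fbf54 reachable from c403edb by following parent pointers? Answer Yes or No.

No

Ancestors of c403edb: {2fb56b3, 392a4a3, 4e3898f, 52bad10, 5f0ba36, 71ecc20, 8013bb6, b0d631b, c403edb}.
51fbf54 is not in that set, so it is not an ancestor of c403edb.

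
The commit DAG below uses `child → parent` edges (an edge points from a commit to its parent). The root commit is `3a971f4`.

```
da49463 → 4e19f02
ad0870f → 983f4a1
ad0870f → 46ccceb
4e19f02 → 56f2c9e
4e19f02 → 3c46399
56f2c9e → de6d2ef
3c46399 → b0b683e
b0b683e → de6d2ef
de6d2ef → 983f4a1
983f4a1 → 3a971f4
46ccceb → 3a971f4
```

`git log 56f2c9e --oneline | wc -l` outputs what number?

Walking parent pointers from 56f2c9e: reachable set = {3a971f4, 56f2c9e, 983f4a1, de6d2ef}.
That is 4 commits.

4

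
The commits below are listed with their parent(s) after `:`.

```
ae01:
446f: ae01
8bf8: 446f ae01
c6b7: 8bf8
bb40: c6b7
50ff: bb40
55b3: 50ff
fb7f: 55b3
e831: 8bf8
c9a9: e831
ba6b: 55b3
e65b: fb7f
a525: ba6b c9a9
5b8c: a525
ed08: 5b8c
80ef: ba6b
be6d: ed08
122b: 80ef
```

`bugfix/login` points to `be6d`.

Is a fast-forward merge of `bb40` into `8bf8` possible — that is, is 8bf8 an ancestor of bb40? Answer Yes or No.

Yes

A fast-forward from 8bf8 to bb40 is possible iff 8bf8 is an ancestor of bb40.
Ancestors of bb40: {446f, 8bf8, ae01, bb40, c6b7}.
8bf8 is among them, so fast-forward is possible.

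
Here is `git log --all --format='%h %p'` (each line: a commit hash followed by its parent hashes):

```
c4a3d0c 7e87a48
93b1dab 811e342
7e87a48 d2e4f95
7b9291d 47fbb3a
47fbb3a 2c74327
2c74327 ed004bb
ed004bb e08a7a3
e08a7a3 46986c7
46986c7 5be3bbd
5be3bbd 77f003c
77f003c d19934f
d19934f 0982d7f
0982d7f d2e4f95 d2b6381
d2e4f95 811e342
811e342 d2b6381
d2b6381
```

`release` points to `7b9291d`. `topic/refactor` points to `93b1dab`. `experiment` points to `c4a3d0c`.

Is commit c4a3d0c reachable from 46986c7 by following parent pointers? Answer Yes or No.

No

Ancestors of 46986c7: {0982d7f, 46986c7, 5be3bbd, 77f003c, 811e342, d19934f, d2b6381, d2e4f95}.
c4a3d0c is not in that set, so it is not an ancestor of 46986c7.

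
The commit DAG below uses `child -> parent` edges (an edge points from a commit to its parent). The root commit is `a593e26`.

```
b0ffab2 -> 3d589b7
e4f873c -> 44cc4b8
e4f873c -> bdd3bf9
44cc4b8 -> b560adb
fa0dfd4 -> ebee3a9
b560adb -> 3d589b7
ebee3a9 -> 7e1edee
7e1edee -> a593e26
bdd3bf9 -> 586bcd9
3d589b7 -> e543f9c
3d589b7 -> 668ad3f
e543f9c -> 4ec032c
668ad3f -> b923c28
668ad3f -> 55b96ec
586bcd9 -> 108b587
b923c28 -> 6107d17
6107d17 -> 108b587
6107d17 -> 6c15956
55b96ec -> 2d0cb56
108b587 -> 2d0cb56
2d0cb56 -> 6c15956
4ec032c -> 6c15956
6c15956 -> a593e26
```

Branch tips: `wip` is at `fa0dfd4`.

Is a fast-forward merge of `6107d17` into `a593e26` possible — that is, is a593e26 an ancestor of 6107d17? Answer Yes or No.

A fast-forward from a593e26 to 6107d17 is possible iff a593e26 is an ancestor of 6107d17.
Ancestors of 6107d17: {108b587, 2d0cb56, 6107d17, 6c15956, a593e26}.
a593e26 is among them, so fast-forward is possible.

Yes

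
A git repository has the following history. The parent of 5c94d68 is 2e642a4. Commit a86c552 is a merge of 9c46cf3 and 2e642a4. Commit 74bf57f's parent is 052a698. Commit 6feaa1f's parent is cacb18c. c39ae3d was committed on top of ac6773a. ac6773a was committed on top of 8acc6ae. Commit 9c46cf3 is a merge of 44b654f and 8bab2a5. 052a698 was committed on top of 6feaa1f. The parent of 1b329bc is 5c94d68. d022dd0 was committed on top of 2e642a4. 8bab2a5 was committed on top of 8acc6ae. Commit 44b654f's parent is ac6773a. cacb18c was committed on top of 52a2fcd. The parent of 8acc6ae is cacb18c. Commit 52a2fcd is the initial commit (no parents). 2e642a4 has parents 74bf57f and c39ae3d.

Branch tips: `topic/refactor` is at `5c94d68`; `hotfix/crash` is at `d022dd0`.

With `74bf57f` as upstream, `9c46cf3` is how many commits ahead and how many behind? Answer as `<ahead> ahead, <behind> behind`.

Reachable from 9c46cf3: {44b654f, 52a2fcd, 8acc6ae, 8bab2a5, 9c46cf3, ac6773a, cacb18c}.
Reachable from 74bf57f: {052a698, 52a2fcd, 6feaa1f, 74bf57f, cacb18c}.
Only in 9c46cf3's history (ahead): {44b654f, 8acc6ae, 8bab2a5, 9c46cf3, ac6773a} — 5.
Only in 74bf57f's history (behind): {052a698, 6feaa1f, 74bf57f} — 3.

5 ahead, 3 behind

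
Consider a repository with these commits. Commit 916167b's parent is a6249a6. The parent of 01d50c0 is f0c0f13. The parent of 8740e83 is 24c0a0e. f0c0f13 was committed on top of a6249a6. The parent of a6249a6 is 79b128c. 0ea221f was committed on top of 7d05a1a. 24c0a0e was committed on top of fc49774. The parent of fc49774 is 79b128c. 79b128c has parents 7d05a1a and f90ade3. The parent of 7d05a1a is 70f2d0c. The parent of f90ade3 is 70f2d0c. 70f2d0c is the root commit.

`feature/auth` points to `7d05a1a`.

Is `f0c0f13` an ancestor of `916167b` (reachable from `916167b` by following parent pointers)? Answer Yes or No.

No

Ancestors of 916167b: {70f2d0c, 79b128c, 7d05a1a, 916167b, a6249a6, f90ade3}.
f0c0f13 is not in that set, so it is not an ancestor of 916167b.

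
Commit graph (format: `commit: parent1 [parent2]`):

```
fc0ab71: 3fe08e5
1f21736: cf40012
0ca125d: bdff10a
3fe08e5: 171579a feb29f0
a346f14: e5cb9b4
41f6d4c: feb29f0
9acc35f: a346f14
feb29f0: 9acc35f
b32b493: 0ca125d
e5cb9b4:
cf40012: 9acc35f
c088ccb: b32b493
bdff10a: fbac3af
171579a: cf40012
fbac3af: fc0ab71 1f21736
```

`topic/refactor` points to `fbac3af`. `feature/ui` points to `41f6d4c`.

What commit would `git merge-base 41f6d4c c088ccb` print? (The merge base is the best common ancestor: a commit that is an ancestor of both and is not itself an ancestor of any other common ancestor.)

feb29f0

Ancestors of 41f6d4c: {41f6d4c, 9acc35f, a346f14, e5cb9b4, feb29f0}.
Ancestors of c088ccb: {0ca125d, 171579a, 1f21736, 3fe08e5, 9acc35f, a346f14, b32b493, bdff10a, c088ccb, cf40012, e5cb9b4, fbac3af, fc0ab71, feb29f0}.
Common ancestors: {9acc35f, a346f14, e5cb9b4, feb29f0}.
Among these, feb29f0 is not an ancestor of any other common ancestor — it is the merge base.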